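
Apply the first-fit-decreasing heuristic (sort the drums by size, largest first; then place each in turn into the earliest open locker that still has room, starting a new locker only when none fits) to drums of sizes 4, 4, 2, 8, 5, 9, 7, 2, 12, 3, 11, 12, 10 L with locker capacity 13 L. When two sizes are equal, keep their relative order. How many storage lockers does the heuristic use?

Sorted descending: 12, 12, 11, 10, 9, 8, 7, 5, 4, 4, 3, 2, 2.
  12 → locker 1 (new)  [load 12/13]
  12 → locker 2 (new)  [load 12/13]
  11 → locker 3 (new)  [load 11/13]
  10 → locker 4 (new)  [load 10/13]
  9 → locker 5 (new)  [load 9/13]
  8 → locker 6 (new)  [load 8/13]
  7 → locker 7 (new)  [load 7/13]
  5 → locker 6  [load 13/13]
  4 → locker 5  [load 13/13]
  4 → locker 7  [load 11/13]
  3 → locker 4  [load 13/13]
  2 → locker 3  [load 13/13]
  2 → locker 7  [load 13/13]
7 storage lockers opened.

7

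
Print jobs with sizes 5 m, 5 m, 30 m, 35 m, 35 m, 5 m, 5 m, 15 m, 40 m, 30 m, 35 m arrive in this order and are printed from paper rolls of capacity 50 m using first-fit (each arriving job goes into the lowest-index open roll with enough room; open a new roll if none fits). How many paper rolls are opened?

6

  5 → roll 1 (new)  [load 5/50]
  5 → roll 1  [load 10/50]
  30 → roll 1  [load 40/50]
  35 → roll 2 (new)  [load 35/50]
  35 → roll 3 (new)  [load 35/50]
  5 → roll 1  [load 45/50]
  5 → roll 1  [load 50/50]
  15 → roll 2  [load 50/50]
  40 → roll 4 (new)  [load 40/50]
  30 → roll 5 (new)  [load 30/50]
  35 → roll 6 (new)  [load 35/50]
6 paper rolls opened.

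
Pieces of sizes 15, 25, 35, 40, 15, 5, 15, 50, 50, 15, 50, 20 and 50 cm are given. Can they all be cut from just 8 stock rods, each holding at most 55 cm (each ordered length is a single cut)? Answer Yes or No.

Yes

A valid assignment using 8 stock rods:
  stock rod 1: 50 + 5 = 55
  stock rod 2: 50 = 50
  stock rod 3: 50 = 50
  stock rod 4: 50 = 50
  stock rod 5: 40 + 15 = 55
  stock rod 6: 35 + 20 = 55
  stock rod 7: 25 + 15 + 15 = 55
  stock rod 8: 15 = 15
Every load is within 55 cm, so 8 stock rods suffice.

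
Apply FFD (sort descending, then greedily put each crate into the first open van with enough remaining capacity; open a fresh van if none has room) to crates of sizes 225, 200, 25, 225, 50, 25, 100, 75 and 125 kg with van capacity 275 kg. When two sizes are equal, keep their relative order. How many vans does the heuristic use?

4

Sorted descending: 225, 225, 200, 125, 100, 75, 50, 25, 25.
  225 → van 1 (new)  [load 225/275]
  225 → van 2 (new)  [load 225/275]
  200 → van 3 (new)  [load 200/275]
  125 → van 4 (new)  [load 125/275]
  100 → van 4  [load 225/275]
  75 → van 3  [load 275/275]
  50 → van 1  [load 275/275]
  25 → van 2  [load 250/275]
  25 → van 2  [load 275/275]
4 vans opened.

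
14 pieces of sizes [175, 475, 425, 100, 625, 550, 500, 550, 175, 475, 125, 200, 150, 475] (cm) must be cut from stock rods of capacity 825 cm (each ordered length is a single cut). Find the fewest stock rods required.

Total = 625 + 550 + 550 + 500 + 475 + 475 + 475 + 425 + 200 + 175 + 175 + 150 + 125 + 100 = 5000 cm.
Lower bound: ⌈5000/825⌉ = 7 stock rods.
Also, 8 pieces each exceed 825/2 cm, and no two of those can share a stock rod, so at least 8 stock rods are needed.
A packing using 8 stock rods:
  stock rod 1: 625 + 200 = 825
  stock rod 2: 550 + 175 + 100 = 825
  stock rod 3: 550 + 175 = 725
  stock rod 4: 500 + 150 + 125 = 775
  stock rod 5: 475 = 475
  stock rod 6: 475 = 475
  stock rod 7: 475 = 475
  stock rod 8: 425 = 425
This matches the lower bound, so 8 is optimal.

8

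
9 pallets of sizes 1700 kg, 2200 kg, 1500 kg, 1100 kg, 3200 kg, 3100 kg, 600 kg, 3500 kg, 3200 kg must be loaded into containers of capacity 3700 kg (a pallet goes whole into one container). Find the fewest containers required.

6

Total = 3500 + 3200 + 3200 + 3100 + 2200 + 1700 + 1500 + 1100 + 600 = 20100 kg.
Lower bound: ⌈20100/3700⌉ = 6 containers.
A packing using 6 containers:
  container 1: 3500 = 3500
  container 2: 3200 = 3200
  container 3: 3200 = 3200
  container 4: 3100 + 600 = 3700
  container 5: 2200 + 1500 = 3700
  container 6: 1700 + 1100 = 2800
This matches the lower bound, so 6 is optimal.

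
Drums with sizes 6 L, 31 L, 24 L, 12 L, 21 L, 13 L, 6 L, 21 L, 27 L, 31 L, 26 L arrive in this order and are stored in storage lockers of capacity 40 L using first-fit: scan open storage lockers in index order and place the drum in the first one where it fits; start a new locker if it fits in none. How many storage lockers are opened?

  6 → locker 1 (new)  [load 6/40]
  31 → locker 1  [load 37/40]
  24 → locker 2 (new)  [load 24/40]
  12 → locker 2  [load 36/40]
  21 → locker 3 (new)  [load 21/40]
  13 → locker 3  [load 34/40]
  6 → locker 3  [load 40/40]
  21 → locker 4 (new)  [load 21/40]
  27 → locker 5 (new)  [load 27/40]
  31 → locker 6 (new)  [load 31/40]
  26 → locker 7 (new)  [load 26/40]
7 storage lockers opened.

7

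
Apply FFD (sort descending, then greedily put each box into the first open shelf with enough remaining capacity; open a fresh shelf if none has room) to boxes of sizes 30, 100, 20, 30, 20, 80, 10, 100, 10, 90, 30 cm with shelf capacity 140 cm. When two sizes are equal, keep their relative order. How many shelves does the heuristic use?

Sorted descending: 100, 100, 90, 80, 30, 30, 30, 20, 20, 10, 10.
  100 → shelf 1 (new)  [load 100/140]
  100 → shelf 2 (new)  [load 100/140]
  90 → shelf 3 (new)  [load 90/140]
  80 → shelf 4 (new)  [load 80/140]
  30 → shelf 1  [load 130/140]
  30 → shelf 2  [load 130/140]
  30 → shelf 3  [load 120/140]
  20 → shelf 3  [load 140/140]
  20 → shelf 4  [load 100/140]
  10 → shelf 1  [load 140/140]
  10 → shelf 2  [load 140/140]
4 shelves opened.

4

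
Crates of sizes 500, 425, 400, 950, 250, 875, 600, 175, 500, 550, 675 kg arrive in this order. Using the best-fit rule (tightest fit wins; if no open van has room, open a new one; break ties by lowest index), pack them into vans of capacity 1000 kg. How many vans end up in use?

  500 → van 1 (new)  [load 500/1000]
  425 → van 1  [load 925/1000]
  400 → van 2 (new)  [load 400/1000]
  950 → van 3 (new)  [load 950/1000]
  250 → van 2  [load 650/1000]
  875 → van 4 (new)  [load 875/1000]
  600 → van 5 (new)  [load 600/1000]
  175 → van 2  [load 825/1000]
  500 → van 6 (new)  [load 500/1000]
  550 → van 7 (new)  [load 550/1000]
  675 → van 8 (new)  [load 675/1000]
8 vans opened.

8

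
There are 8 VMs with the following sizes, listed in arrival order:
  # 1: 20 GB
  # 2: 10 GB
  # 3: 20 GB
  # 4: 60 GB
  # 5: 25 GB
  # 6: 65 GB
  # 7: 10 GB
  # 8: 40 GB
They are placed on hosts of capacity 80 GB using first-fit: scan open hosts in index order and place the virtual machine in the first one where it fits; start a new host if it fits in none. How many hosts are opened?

  20 → host 1 (new)  [load 20/80]
  10 → host 1  [load 30/80]
  20 → host 1  [load 50/80]
  60 → host 2 (new)  [load 60/80]
  25 → host 1  [load 75/80]
  65 → host 3 (new)  [load 65/80]
  10 → host 2  [load 70/80]
  40 → host 4 (new)  [load 40/80]
4 hosts opened.

4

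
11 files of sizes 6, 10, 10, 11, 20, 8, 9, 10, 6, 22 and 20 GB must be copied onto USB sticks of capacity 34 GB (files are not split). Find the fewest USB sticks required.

5

Total = 22 + 20 + 20 + 11 + 10 + 10 + 10 + 9 + 8 + 6 + 6 = 132 GB.
Lower bound: ⌈132/34⌉ = 4 USB sticks.
A packing using 5 USB sticks:
  USB stick 1: 22 + 11 = 33
  USB stick 2: 20 + 10 = 30
  USB stick 3: 20 + 10 = 30
  USB stick 4: 10 + 9 + 8 + 6 = 33
  USB stick 5: 6 = 6
No arrangement into 4 USB sticks stays within capacity, so 5 is optimal.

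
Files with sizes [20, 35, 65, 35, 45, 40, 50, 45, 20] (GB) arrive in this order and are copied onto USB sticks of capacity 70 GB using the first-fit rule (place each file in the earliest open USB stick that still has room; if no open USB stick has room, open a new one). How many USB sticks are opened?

  20 → USB stick 1 (new)  [load 20/70]
  35 → USB stick 1  [load 55/70]
  65 → USB stick 2 (new)  [load 65/70]
  35 → USB stick 3 (new)  [load 35/70]
  45 → USB stick 4 (new)  [load 45/70]
  40 → USB stick 5 (new)  [load 40/70]
  50 → USB stick 6 (new)  [load 50/70]
  45 → USB stick 7 (new)  [load 45/70]
  20 → USB stick 3  [load 55/70]
7 USB sticks opened.

7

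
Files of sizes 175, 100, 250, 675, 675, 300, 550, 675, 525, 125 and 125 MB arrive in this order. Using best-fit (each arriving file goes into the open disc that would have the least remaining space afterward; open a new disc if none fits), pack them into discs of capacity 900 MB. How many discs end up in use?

6

  175 → disc 1 (new)  [load 175/900]
  100 → disc 1  [load 275/900]
  250 → disc 1  [load 525/900]
  675 → disc 2 (new)  [load 675/900]
  675 → disc 3 (new)  [load 675/900]
  300 → disc 1  [load 825/900]
  550 → disc 4 (new)  [load 550/900]
  675 → disc 5 (new)  [load 675/900]
  525 → disc 6 (new)  [load 525/900]
  125 → disc 2  [load 800/900]
  125 → disc 3  [load 800/900]
6 discs opened.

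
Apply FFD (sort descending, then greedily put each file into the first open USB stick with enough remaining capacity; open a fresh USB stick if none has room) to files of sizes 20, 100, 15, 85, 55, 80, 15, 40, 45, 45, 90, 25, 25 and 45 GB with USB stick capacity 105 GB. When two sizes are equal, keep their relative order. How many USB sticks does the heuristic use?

Sorted descending: 100, 90, 85, 80, 55, 45, 45, 45, 40, 25, 25, 20, 15, 15.
  100 → USB stick 1 (new)  [load 100/105]
  90 → USB stick 2 (new)  [load 90/105]
  85 → USB stick 3 (new)  [load 85/105]
  80 → USB stick 4 (new)  [load 80/105]
  55 → USB stick 5 (new)  [load 55/105]
  45 → USB stick 5  [load 100/105]
  45 → USB stick 6 (new)  [load 45/105]
  45 → USB stick 6  [load 90/105]
  40 → USB stick 7 (new)  [load 40/105]
  25 → USB stick 4  [load 105/105]
  25 → USB stick 7  [load 65/105]
  20 → USB stick 3  [load 105/105]
  15 → USB stick 2  [load 105/105]
  15 → USB stick 6  [load 105/105]
7 USB sticks opened.

7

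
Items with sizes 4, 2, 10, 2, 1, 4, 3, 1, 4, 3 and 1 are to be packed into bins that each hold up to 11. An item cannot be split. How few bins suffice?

Total = 10 + 4 + 4 + 4 + 3 + 3 + 2 + 2 + 1 + 1 + 1 = 35.
Lower bound: ⌈35/11⌉ = 4 bins.
A packing using 4 bins:
  bin 1: 10 + 1 = 11
  bin 2: 4 + 4 + 3 = 11
  bin 3: 4 + 3 + 2 + 2 = 11
  bin 4: 1 + 1 = 2
This matches the lower bound, so 4 is optimal.

4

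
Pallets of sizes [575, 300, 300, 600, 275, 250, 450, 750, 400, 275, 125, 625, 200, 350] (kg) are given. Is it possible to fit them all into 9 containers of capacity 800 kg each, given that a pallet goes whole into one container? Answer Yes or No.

A valid assignment using 8 containers:
  container 1: 750 = 750
  container 2: 625 + 125 = 750
  container 3: 600 + 200 = 800
  container 4: 575 = 575
  container 5: 450 + 350 = 800
  container 6: 400 + 300 = 700
  container 7: 300 + 275 = 575
  container 8: 275 + 250 = 525
That uses only 8 ≤ 9, so 9 containers are enough.

Yes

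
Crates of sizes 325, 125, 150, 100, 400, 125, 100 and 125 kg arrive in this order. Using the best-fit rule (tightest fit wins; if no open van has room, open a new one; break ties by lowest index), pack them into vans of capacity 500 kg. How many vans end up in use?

  325 → van 1 (new)  [load 325/500]
  125 → van 1  [load 450/500]
  150 → van 2 (new)  [load 150/500]
  100 → van 2  [load 250/500]
  400 → van 3 (new)  [load 400/500]
  125 → van 2  [load 375/500]
  100 → van 3  [load 500/500]
  125 → van 2  [load 500/500]
3 vans opened.

3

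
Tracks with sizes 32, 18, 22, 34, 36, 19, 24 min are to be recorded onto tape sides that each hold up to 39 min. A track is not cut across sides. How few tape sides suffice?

6

Total = 36 + 34 + 32 + 24 + 22 + 19 + 18 = 185 min.
Lower bound: ⌈185/39⌉ = 5 tape sides.
A packing using 6 tape sides:
  side 1: 36 = 36
  side 2: 34 = 34
  side 3: 32 = 32
  side 4: 24 = 24
  side 5: 22 = 22
  side 6: 19 + 18 = 37
No arrangement into 5 tape sides stays within capacity, so 6 is optimal.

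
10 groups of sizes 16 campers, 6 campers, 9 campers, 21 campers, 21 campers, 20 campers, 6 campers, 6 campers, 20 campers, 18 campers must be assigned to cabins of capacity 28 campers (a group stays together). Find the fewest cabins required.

Total = 21 + 21 + 20 + 20 + 18 + 16 + 9 + 6 + 6 + 6 = 143 campers.
Lower bound: ⌈143/28⌉ = 6 cabins.
A packing using 6 cabins:
  cabin 1: 21 + 6 = 27
  cabin 2: 21 + 6 = 27
  cabin 3: 20 + 6 = 26
  cabin 4: 20 = 20
  cabin 5: 18 + 9 = 27
  cabin 6: 16 = 16
This matches the lower bound, so 6 is optimal.

6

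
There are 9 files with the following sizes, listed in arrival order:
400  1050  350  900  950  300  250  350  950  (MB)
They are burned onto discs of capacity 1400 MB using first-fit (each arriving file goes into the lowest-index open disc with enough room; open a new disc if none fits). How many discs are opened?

5

  400 → disc 1 (new)  [load 400/1400]
  1050 → disc 2 (new)  [load 1050/1400]
  350 → disc 1  [load 750/1400]
  900 → disc 3 (new)  [load 900/1400]
  950 → disc 4 (new)  [load 950/1400]
  300 → disc 1  [load 1050/1400]
  250 → disc 1  [load 1300/1400]
  350 → disc 2  [load 1400/1400]
  950 → disc 5 (new)  [load 950/1400]
5 discs opened.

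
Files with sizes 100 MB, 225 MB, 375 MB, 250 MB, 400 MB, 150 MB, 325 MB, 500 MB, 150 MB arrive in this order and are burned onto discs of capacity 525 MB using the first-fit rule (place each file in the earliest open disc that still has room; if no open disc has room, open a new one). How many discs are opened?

  100 → disc 1 (new)  [load 100/525]
  225 → disc 1  [load 325/525]
  375 → disc 2 (new)  [load 375/525]
  250 → disc 3 (new)  [load 250/525]
  400 → disc 4 (new)  [load 400/525]
  150 → disc 1  [load 475/525]
  325 → disc 5 (new)  [load 325/525]
  500 → disc 6 (new)  [load 500/525]
  150 → disc 2  [load 525/525]
6 discs opened.

6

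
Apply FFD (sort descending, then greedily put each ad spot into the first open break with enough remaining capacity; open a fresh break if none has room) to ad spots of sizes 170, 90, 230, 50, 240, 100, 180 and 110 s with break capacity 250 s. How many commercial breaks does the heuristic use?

Sorted descending: 240, 230, 180, 170, 110, 100, 90, 50.
  240 → break 1 (new)  [load 240/250]
  230 → break 2 (new)  [load 230/250]
  180 → break 3 (new)  [load 180/250]
  170 → break 4 (new)  [load 170/250]
  110 → break 5 (new)  [load 110/250]
  100 → break 5  [load 210/250]
  90 → break 6 (new)  [load 90/250]
  50 → break 3  [load 230/250]
6 commercial breaks opened.

6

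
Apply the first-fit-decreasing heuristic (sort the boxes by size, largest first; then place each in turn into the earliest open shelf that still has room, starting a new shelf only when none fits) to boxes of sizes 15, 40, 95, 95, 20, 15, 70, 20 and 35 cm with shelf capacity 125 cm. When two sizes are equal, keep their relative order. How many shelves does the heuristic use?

Sorted descending: 95, 95, 70, 40, 35, 20, 20, 15, 15.
  95 → shelf 1 (new)  [load 95/125]
  95 → shelf 2 (new)  [load 95/125]
  70 → shelf 3 (new)  [load 70/125]
  40 → shelf 3  [load 110/125]
  35 → shelf 4 (new)  [load 35/125]
  20 → shelf 1  [load 115/125]
  20 → shelf 2  [load 115/125]
  15 → shelf 3  [load 125/125]
  15 → shelf 4  [load 50/125]
4 shelves opened.

4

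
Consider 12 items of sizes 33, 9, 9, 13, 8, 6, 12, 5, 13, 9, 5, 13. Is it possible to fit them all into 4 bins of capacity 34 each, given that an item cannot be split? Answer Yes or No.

Yes

A valid assignment using 4 bins:
  bin 1: 33 = 33
  bin 2: 13 + 13 + 8 = 34
  bin 3: 13 + 12 + 9 = 34
  bin 4: 9 + 9 + 6 + 5 + 5 = 34
Every load is within 34, so 4 bins suffice.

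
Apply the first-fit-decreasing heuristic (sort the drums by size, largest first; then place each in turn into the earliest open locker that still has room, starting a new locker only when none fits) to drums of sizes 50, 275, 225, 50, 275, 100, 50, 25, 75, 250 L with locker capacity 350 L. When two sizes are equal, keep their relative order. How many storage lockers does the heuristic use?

4

Sorted descending: 275, 275, 250, 225, 100, 75, 50, 50, 50, 25.
  275 → locker 1 (new)  [load 275/350]
  275 → locker 2 (new)  [load 275/350]
  250 → locker 3 (new)  [load 250/350]
  225 → locker 4 (new)  [load 225/350]
  100 → locker 3  [load 350/350]
  75 → locker 1  [load 350/350]
  50 → locker 2  [load 325/350]
  50 → locker 4  [load 275/350]
  50 → locker 4  [load 325/350]
  25 → locker 2  [load 350/350]
4 storage lockers opened.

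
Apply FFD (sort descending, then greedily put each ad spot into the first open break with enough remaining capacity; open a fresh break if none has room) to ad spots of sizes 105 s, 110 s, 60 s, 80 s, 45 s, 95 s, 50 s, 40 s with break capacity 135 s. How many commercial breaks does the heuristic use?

Sorted descending: 110, 105, 95, 80, 60, 50, 45, 40.
  110 → break 1 (new)  [load 110/135]
  105 → break 2 (new)  [load 105/135]
  95 → break 3 (new)  [load 95/135]
  80 → break 4 (new)  [load 80/135]
  60 → break 5 (new)  [load 60/135]
  50 → break 4  [load 130/135]
  45 → break 5  [load 105/135]
  40 → break 3  [load 135/135]
5 commercial breaks opened.

5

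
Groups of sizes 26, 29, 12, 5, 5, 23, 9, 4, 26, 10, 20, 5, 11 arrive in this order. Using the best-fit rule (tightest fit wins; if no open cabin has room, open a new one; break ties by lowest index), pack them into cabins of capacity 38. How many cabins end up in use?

  26 → cabin 1 (new)  [load 26/38]
  29 → cabin 2 (new)  [load 29/38]
  12 → cabin 1  [load 38/38]
  5 → cabin 2  [load 34/38]
  5 → cabin 3 (new)  [load 5/38]
  23 → cabin 3  [load 28/38]
  9 → cabin 3  [load 37/38]
  4 → cabin 2  [load 38/38]
  26 → cabin 4 (new)  [load 26/38]
  10 → cabin 4  [load 36/38]
  20 → cabin 5 (new)  [load 20/38]
  5 → cabin 5  [load 25/38]
  11 → cabin 5  [load 36/38]
5 cabins opened.

5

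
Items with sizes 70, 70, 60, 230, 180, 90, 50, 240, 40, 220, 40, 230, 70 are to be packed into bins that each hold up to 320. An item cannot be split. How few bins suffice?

Total = 240 + 230 + 230 + 220 + 180 + 90 + 70 + 70 + 70 + 60 + 50 + 40 + 40 = 1590.
Lower bound: ⌈1590/320⌉ = 5 bins.
A packing using 5 bins:
  bin 1: 240 + 70 = 310
  bin 2: 230 + 90 = 320
  bin 3: 230 + 50 + 40 = 320
  bin 4: 220 + 60 + 40 = 320
  bin 5: 180 + 70 + 70 = 320
This matches the lower bound, so 5 is optimal.

5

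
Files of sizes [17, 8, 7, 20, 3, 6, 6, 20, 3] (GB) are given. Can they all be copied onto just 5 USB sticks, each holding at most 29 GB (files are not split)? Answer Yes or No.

Yes

A valid assignment using 4 USB sticks:
  USB stick 1: 20 + 8 = 28
  USB stick 2: 20 + 7 = 27
  USB stick 3: 17 + 6 + 6 = 29
  USB stick 4: 3 + 3 = 6
That uses only 4 ≤ 5, so 5 USB sticks are enough.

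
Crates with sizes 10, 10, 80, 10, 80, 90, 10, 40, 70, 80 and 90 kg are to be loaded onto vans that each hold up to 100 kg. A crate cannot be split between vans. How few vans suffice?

Total = 90 + 90 + 80 + 80 + 80 + 70 + 40 + 10 + 10 + 10 + 10 = 570 kg.
Lower bound: ⌈570/100⌉ = 6 vans.
A packing using 7 vans:
  van 1: 90 + 10 = 100
  van 2: 90 + 10 = 100
  van 3: 80 + 10 + 10 = 100
  van 4: 80 = 80
  van 5: 80 = 80
  van 6: 70 = 70
  van 7: 40 = 40
No arrangement into 6 vans stays within capacity, so 7 is optimal.

7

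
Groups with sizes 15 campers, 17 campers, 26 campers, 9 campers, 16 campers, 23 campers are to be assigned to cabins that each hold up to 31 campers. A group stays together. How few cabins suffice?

4

Total = 26 + 23 + 17 + 16 + 15 + 9 = 106 campers.
Lower bound: ⌈106/31⌉ = 4 cabins.
A packing using 4 cabins:
  cabin 1: 26 = 26
  cabin 2: 23 = 23
  cabin 3: 17 + 9 = 26
  cabin 4: 16 + 15 = 31
This matches the lower bound, so 4 is optimal.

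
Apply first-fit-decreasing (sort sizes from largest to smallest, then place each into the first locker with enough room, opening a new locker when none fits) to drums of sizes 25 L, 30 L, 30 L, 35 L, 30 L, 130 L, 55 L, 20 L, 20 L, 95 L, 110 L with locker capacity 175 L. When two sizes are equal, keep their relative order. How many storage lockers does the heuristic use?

Sorted descending: 130, 110, 95, 55, 35, 30, 30, 30, 25, 20, 20.
  130 → locker 1 (new)  [load 130/175]
  110 → locker 2 (new)  [load 110/175]
  95 → locker 3 (new)  [load 95/175]
  55 → locker 2  [load 165/175]
  35 → locker 1  [load 165/175]
  30 → locker 3  [load 125/175]
  30 → locker 3  [load 155/175]
  30 → locker 4 (new)  [load 30/175]
  25 → locker 4  [load 55/175]
  20 → locker 3  [load 175/175]
  20 → locker 4  [load 75/175]
4 storage lockers opened.

4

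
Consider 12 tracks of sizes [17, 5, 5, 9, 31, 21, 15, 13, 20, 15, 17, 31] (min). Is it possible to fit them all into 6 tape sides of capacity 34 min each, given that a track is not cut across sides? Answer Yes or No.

Total = 199 min; ⌈199/34⌉ = 6.
The bound of 6 does not rule out 6, but exhaustive search shows no assignment into 6 tape sides of capacity 34 min exists — the minimum is 7.

No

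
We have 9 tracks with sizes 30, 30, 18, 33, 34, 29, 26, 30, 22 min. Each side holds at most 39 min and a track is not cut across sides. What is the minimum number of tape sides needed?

9

Total = 34 + 33 + 30 + 30 + 30 + 29 + 26 + 22 + 18 = 252 min.
Lower bound: ⌈252/39⌉ = 7 tape sides.
Also, 8 tracks each exceed 39/2 min, and no two of those can share a side, so at least 8 tape sides are needed.
A packing using 9 tape sides:
  side 1: 34 = 34
  side 2: 33 = 33
  side 3: 30 = 30
  side 4: 30 = 30
  side 5: 30 = 30
  side 6: 29 = 29
  side 7: 26 = 26
  side 8: 22 = 22
  side 9: 18 = 18
No arrangement into 8 tape sides stays within capacity, so 9 is optimal.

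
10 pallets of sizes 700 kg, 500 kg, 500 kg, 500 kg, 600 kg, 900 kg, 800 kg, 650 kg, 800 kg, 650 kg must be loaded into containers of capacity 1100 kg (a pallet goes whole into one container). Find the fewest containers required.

8

Total = 900 + 800 + 800 + 700 + 650 + 650 + 600 + 500 + 500 + 500 = 6600 kg.
Lower bound: ⌈6600/1100⌉ = 6 containers.
Also, 7 pallets each exceed 550 kg, and no two of those can share a container, so at least 7 containers are needed.
A packing using 8 containers:
  container 1: 900 = 900
  container 2: 800 = 800
  container 3: 800 = 800
  container 4: 700 = 700
  container 5: 650 = 650
  container 6: 650 = 650
  container 7: 600 + 500 = 1100
  container 8: 500 + 500 = 1000
No arrangement into 7 containers stays within capacity, so 8 is optimal.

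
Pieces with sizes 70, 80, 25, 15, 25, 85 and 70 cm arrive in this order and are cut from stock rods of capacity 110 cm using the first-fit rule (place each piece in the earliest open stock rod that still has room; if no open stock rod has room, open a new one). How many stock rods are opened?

  70 → stock rod 1 (new)  [load 70/110]
  80 → stock rod 2 (new)  [load 80/110]
  25 → stock rod 1  [load 95/110]
  15 → stock rod 1  [load 110/110]
  25 → stock rod 2  [load 105/110]
  85 → stock rod 3 (new)  [load 85/110]
  70 → stock rod 4 (new)  [load 70/110]
4 stock rods opened.

4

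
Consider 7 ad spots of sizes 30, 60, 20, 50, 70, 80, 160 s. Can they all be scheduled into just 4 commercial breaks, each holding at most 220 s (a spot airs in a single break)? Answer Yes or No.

Yes

A valid assignment using 3 commercial breaks:
  break 1: 160 + 60 = 220
  break 2: 80 + 70 + 50 + 20 = 220
  break 3: 30 = 30
That uses only 3 ≤ 4, so 4 commercial breaks are enough.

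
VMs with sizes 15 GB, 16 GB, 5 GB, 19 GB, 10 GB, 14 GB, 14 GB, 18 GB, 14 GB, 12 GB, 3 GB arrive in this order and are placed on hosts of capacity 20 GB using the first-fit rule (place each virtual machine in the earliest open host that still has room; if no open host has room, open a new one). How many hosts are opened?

9

  15 → host 1 (new)  [load 15/20]
  16 → host 2 (new)  [load 16/20]
  5 → host 1  [load 20/20]
  19 → host 3 (new)  [load 19/20]
  10 → host 4 (new)  [load 10/20]
  14 → host 5 (new)  [load 14/20]
  14 → host 6 (new)  [load 14/20]
  18 → host 7 (new)  [load 18/20]
  14 → host 8 (new)  [load 14/20]
  12 → host 9 (new)  [load 12/20]
  3 → host 2  [load 19/20]
9 hosts opened.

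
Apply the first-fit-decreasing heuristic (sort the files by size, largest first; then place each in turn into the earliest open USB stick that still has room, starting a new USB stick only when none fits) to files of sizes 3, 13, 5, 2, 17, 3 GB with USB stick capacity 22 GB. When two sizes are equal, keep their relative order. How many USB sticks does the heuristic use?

Sorted descending: 17, 13, 5, 3, 3, 2.
  17 → USB stick 1 (new)  [load 17/22]
  13 → USB stick 2 (new)  [load 13/22]
  5 → USB stick 1  [load 22/22]
  3 → USB stick 2  [load 16/22]
  3 → USB stick 2  [load 19/22]
  2 → USB stick 2  [load 21/22]
2 USB sticks opened.

2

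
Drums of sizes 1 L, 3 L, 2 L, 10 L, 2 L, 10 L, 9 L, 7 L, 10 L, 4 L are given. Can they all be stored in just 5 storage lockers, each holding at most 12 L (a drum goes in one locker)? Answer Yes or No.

Yes

A valid assignment using 5 storage lockers:
  locker 1: 10 + 2 = 12
  locker 2: 10 + 2 = 12
  locker 3: 10 + 1 = 11
  locker 4: 9 + 3 = 12
  locker 5: 7 + 4 = 11
Every load is within 12 L, so 5 storage lockers suffice.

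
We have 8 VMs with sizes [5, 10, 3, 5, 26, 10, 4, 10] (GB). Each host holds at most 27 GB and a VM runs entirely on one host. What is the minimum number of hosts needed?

Total = 26 + 10 + 10 + 10 + 5 + 5 + 4 + 3 = 73 GB.
Lower bound: ⌈73/27⌉ = 3 hosts.
A packing using 3 hosts:
  host 1: 26 = 26
  host 2: 10 + 10 + 5 = 25
  host 3: 10 + 5 + 4 + 3 = 22
This matches the lower bound, so 3 is optimal.

3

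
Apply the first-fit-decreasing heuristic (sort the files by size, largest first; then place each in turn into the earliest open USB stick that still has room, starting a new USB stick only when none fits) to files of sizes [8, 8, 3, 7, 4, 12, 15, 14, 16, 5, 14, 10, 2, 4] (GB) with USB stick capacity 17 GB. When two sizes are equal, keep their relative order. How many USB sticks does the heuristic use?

Sorted descending: 16, 15, 14, 14, 12, 10, 8, 8, 7, 5, 4, 4, 3, 2.
  16 → USB stick 1 (new)  [load 16/17]
  15 → USB stick 2 (new)  [load 15/17]
  14 → USB stick 3 (new)  [load 14/17]
  14 → USB stick 4 (new)  [load 14/17]
  12 → USB stick 5 (new)  [load 12/17]
  10 → USB stick 6 (new)  [load 10/17]
  8 → USB stick 7 (new)  [load 8/17]
  8 → USB stick 7  [load 16/17]
  7 → USB stick 6  [load 17/17]
  5 → USB stick 5  [load 17/17]
  4 → USB stick 8 (new)  [load 4/17]
  4 → USB stick 8  [load 8/17]
  3 → USB stick 3  [load 17/17]
  2 → USB stick 2  [load 17/17]
8 USB sticks opened.

8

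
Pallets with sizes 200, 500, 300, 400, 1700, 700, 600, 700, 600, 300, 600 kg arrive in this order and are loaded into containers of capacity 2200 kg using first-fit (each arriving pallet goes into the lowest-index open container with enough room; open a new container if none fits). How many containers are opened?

  200 → container 1 (new)  [load 200/2200]
  500 → container 1  [load 700/2200]
  300 → container 1  [load 1000/2200]
  400 → container 1  [load 1400/2200]
  1700 → container 2 (new)  [load 1700/2200]
  700 → container 1  [load 2100/2200]
  600 → container 3 (new)  [load 600/2200]
  700 → container 3  [load 1300/2200]
  600 → container 3  [load 1900/2200]
  300 → container 2  [load 2000/2200]
  600 → container 4 (new)  [load 600/2200]
4 containers opened.

4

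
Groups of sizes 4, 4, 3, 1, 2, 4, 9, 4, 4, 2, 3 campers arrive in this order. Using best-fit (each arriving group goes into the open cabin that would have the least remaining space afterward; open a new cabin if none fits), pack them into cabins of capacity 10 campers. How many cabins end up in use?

5

  4 → cabin 1 (new)  [load 4/10]
  4 → cabin 1  [load 8/10]
  3 → cabin 2 (new)  [load 3/10]
  1 → cabin 1  [load 9/10]
  2 → cabin 2  [load 5/10]
  4 → cabin 2  [load 9/10]
  9 → cabin 3 (new)  [load 9/10]
  4 → cabin 4 (new)  [load 4/10]
  4 → cabin 4  [load 8/10]
  2 → cabin 4  [load 10/10]
  3 → cabin 5 (new)  [load 3/10]
5 cabins opened.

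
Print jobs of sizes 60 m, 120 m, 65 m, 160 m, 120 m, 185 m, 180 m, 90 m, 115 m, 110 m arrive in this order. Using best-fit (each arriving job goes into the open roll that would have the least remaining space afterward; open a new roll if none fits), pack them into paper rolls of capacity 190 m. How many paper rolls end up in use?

8

  60 → roll 1 (new)  [load 60/190]
  120 → roll 1  [load 180/190]
  65 → roll 2 (new)  [load 65/190]
  160 → roll 3 (new)  [load 160/190]
  120 → roll 2  [load 185/190]
  185 → roll 4 (new)  [load 185/190]
  180 → roll 5 (new)  [load 180/190]
  90 → roll 6 (new)  [load 90/190]
  115 → roll 7 (new)  [load 115/190]
  110 → roll 8 (new)  [load 110/190]
8 paper rolls opened.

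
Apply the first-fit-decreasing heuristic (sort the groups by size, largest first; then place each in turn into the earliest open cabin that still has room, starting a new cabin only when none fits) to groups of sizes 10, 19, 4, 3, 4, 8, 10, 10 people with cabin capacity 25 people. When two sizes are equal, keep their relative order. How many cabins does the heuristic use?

Sorted descending: 19, 10, 10, 10, 8, 4, 4, 3.
  19 → cabin 1 (new)  [load 19/25]
  10 → cabin 2 (new)  [load 10/25]
  10 → cabin 2  [load 20/25]
  10 → cabin 3 (new)  [load 10/25]
  8 → cabin 3  [load 18/25]
  4 → cabin 1  [load 23/25]
  4 → cabin 2  [load 24/25]
  3 → cabin 3  [load 21/25]
3 cabins opened.

3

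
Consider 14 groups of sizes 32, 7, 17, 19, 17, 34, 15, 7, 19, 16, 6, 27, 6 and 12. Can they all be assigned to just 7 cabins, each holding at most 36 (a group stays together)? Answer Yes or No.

A valid assignment using 7 cabins:
  cabin 1: 34 = 34
  cabin 2: 32 = 32
  cabin 3: 27 + 7 = 34
  cabin 4: 19 + 17 = 36
  cabin 5: 19 + 17 = 36
  cabin 6: 16 + 15 = 31
  cabin 7: 12 + 7 + 6 + 6 = 31
Every load is within 36, so 7 cabins suffice.

Yes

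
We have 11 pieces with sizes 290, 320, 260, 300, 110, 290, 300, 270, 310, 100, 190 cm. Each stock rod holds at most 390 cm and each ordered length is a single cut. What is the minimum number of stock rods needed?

9

Total = 320 + 310 + 300 + 300 + 290 + 290 + 270 + 260 + 190 + 110 + 100 = 2740 cm.
Lower bound: ⌈2740/390⌉ = 8 stock rods.
A packing using 9 stock rods:
  stock rod 1: 320 = 320
  stock rod 2: 310 = 310
  stock rod 3: 300 = 300
  stock rod 4: 300 = 300
  stock rod 5: 290 + 100 = 390
  stock rod 6: 290 = 290
  stock rod 7: 270 + 110 = 380
  stock rod 8: 260 = 260
  stock rod 9: 190 = 190
No arrangement into 8 stock rods stays within capacity, so 9 is optimal.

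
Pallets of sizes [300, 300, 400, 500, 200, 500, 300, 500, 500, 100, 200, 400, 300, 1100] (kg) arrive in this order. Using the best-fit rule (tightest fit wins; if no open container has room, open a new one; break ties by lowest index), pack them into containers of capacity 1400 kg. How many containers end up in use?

4

  300 → container 1 (new)  [load 300/1400]
  300 → container 1  [load 600/1400]
  400 → container 1  [load 1000/1400]
  500 → container 2 (new)  [load 500/1400]
  200 → container 1  [load 1200/1400]
  500 → container 2  [load 1000/1400]
  300 → container 2  [load 1300/1400]
  500 → container 3 (new)  [load 500/1400]
  500 → container 3  [load 1000/1400]
  100 → container 2  [load 1400/1400]
  200 → container 1  [load 1400/1400]
  400 → container 3  [load 1400/1400]
  300 → container 4 (new)  [load 300/1400]
  1100 → container 4  [load 1400/1400]
4 containers opened.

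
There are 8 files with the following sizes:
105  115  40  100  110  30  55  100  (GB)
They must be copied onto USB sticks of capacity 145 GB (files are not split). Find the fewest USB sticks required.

6

Total = 115 + 110 + 105 + 100 + 100 + 55 + 40 + 30 = 655 GB.
Lower bound: ⌈655/145⌉ = 5 USB sticks.
A packing using 6 USB sticks:
  USB stick 1: 115 + 30 = 145
  USB stick 2: 110 = 110
  USB stick 3: 105 + 40 = 145
  USB stick 4: 100 = 100
  USB stick 5: 100 = 100
  USB stick 6: 55 = 55
No arrangement into 5 USB sticks stays within capacity, so 6 is optimal.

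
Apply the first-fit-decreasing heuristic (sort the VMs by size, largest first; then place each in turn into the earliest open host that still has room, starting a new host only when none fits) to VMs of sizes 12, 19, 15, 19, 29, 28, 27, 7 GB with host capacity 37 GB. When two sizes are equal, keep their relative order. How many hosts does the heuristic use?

5

Sorted descending: 29, 28, 27, 19, 19, 15, 12, 7.
  29 → host 1 (new)  [load 29/37]
  28 → host 2 (new)  [load 28/37]
  27 → host 3 (new)  [load 27/37]
  19 → host 4 (new)  [load 19/37]
  19 → host 5 (new)  [load 19/37]
  15 → host 4  [load 34/37]
  12 → host 5  [load 31/37]
  7 → host 1  [load 36/37]
5 hosts opened.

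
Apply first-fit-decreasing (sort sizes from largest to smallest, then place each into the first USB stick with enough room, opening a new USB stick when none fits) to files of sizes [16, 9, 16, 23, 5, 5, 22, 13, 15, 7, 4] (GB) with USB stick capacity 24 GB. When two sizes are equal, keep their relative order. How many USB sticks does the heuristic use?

Sorted descending: 23, 22, 16, 16, 15, 13, 9, 7, 5, 5, 4.
  23 → USB stick 1 (new)  [load 23/24]
  22 → USB stick 2 (new)  [load 22/24]
  16 → USB stick 3 (new)  [load 16/24]
  16 → USB stick 4 (new)  [load 16/24]
  15 → USB stick 5 (new)  [load 15/24]
  13 → USB stick 6 (new)  [load 13/24]
  9 → USB stick 5  [load 24/24]
  7 → USB stick 3  [load 23/24]
  5 → USB stick 4  [load 21/24]
  5 → USB stick 6  [load 18/24]
  4 → USB stick 6  [load 22/24]
6 USB sticks opened.

6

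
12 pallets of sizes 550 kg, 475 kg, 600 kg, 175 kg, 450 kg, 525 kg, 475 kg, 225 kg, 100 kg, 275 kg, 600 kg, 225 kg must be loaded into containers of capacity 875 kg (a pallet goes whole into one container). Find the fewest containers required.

Total = 600 + 600 + 550 + 525 + 475 + 475 + 450 + 275 + 225 + 225 + 175 + 100 = 4675 kg.
Lower bound: ⌈4675/875⌉ = 6 containers.
Also, 7 pallets each exceed 875/2 kg, and no two of those can share a container, so at least 7 containers are needed.
A packing using 7 containers:
  container 1: 600 + 275 = 875
  container 2: 600 + 225 = 825
  container 3: 550 + 225 + 100 = 875
  container 4: 525 + 175 = 700
  container 5: 475 = 475
  container 6: 475 = 475
  container 7: 450 = 450
This matches the lower bound, so 7 is optimal.

7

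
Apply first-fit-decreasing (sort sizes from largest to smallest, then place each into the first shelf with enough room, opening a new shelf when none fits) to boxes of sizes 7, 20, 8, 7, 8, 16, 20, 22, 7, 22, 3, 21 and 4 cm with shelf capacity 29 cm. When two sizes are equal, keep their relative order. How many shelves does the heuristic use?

Sorted descending: 22, 22, 21, 20, 20, 16, 8, 8, 7, 7, 7, 4, 3.
  22 → shelf 1 (new)  [load 22/29]
  22 → shelf 2 (new)  [load 22/29]
  21 → shelf 3 (new)  [load 21/29]
  20 → shelf 4 (new)  [load 20/29]
  20 → shelf 5 (new)  [load 20/29]
  16 → shelf 6 (new)  [load 16/29]
  8 → shelf 3  [load 29/29]
  8 → shelf 4  [load 28/29]
  7 → shelf 1  [load 29/29]
  7 → shelf 2  [load 29/29]
  7 → shelf 5  [load 27/29]
  4 → shelf 6  [load 20/29]
  3 → shelf 6  [load 23/29]
6 shelves opened.

6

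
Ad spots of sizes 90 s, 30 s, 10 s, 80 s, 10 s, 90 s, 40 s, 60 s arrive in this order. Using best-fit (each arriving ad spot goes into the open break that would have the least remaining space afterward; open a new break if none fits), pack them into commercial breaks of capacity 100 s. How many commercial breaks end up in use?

5

  90 → break 1 (new)  [load 90/100]
  30 → break 2 (new)  [load 30/100]
  10 → break 1  [load 100/100]
  80 → break 3 (new)  [load 80/100]
  10 → break 3  [load 90/100]
  90 → break 4 (new)  [load 90/100]
  40 → break 2  [load 70/100]
  60 → break 5 (new)  [load 60/100]
5 commercial breaks opened.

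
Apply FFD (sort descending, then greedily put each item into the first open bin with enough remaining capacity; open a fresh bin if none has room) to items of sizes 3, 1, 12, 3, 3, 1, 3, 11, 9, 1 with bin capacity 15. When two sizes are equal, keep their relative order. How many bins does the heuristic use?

Sorted descending: 12, 11, 9, 3, 3, 3, 3, 1, 1, 1.
  12 → bin 1 (new)  [load 12/15]
  11 → bin 2 (new)  [load 11/15]
  9 → bin 3 (new)  [load 9/15]
  3 → bin 1  [load 15/15]
  3 → bin 2  [load 14/15]
  3 → bin 3  [load 12/15]
  3 → bin 3  [load 15/15]
  1 → bin 2  [load 15/15]
  1 → bin 4 (new)  [load 1/15]
  1 → bin 4  [load 2/15]
4 bins opened.

4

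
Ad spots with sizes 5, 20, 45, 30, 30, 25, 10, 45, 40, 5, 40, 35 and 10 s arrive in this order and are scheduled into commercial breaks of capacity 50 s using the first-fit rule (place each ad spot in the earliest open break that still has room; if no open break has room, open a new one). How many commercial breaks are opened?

8

  5 → break 1 (new)  [load 5/50]
  20 → break 1  [load 25/50]
  45 → break 2 (new)  [load 45/50]
  30 → break 3 (new)  [load 30/50]
  30 → break 4 (new)  [load 30/50]
  25 → break 1  [load 50/50]
  10 → break 3  [load 40/50]
  45 → break 5 (new)  [load 45/50]
  40 → break 6 (new)  [load 40/50]
  5 → break 2  [load 50/50]
  40 → break 7 (new)  [load 40/50]
  35 → break 8 (new)  [load 35/50]
  10 → break 3  [load 50/50]
8 commercial breaks opened.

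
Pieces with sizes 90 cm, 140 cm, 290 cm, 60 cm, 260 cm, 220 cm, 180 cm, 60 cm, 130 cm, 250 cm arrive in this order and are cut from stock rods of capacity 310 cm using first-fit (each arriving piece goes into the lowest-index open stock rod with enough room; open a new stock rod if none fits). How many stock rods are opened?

6

  90 → stock rod 1 (new)  [load 90/310]
  140 → stock rod 1  [load 230/310]
  290 → stock rod 2 (new)  [load 290/310]
  60 → stock rod 1  [load 290/310]
  260 → stock rod 3 (new)  [load 260/310]
  220 → stock rod 4 (new)  [load 220/310]
  180 → stock rod 5 (new)  [load 180/310]
  60 → stock rod 4  [load 280/310]
  130 → stock rod 5  [load 310/310]
  250 → stock rod 6 (new)  [load 250/310]
6 stock rods opened.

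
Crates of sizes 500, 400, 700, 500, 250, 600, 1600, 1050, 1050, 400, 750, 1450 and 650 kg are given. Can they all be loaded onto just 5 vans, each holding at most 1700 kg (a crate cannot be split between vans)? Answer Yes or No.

Total = 9900 kg; ⌈9900/1700⌉ = 6.
At least 6 vans are required, but only 5 are allowed.

No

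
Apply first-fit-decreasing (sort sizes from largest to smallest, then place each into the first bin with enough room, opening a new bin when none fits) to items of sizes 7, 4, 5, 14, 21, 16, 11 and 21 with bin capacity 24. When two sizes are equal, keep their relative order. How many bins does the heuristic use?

5

Sorted descending: 21, 21, 16, 14, 11, 7, 5, 4.
  21 → bin 1 (new)  [load 21/24]
  21 → bin 2 (new)  [load 21/24]
  16 → bin 3 (new)  [load 16/24]
  14 → bin 4 (new)  [load 14/24]
  11 → bin 5 (new)  [load 11/24]
  7 → bin 3  [load 23/24]
  5 → bin 4  [load 19/24]
  4 → bin 4  [load 23/24]
5 bins opened.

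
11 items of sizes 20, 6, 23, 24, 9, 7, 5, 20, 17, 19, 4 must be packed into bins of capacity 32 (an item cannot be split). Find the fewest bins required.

Total = 24 + 23 + 20 + 20 + 19 + 17 + 9 + 7 + 6 + 5 + 4 = 154.
Lower bound: ⌈154/32⌉ = 5 bins.
Also, 6 items each exceed 16, and no two of those can share a bin, so at least 6 bins are needed.
A packing using 6 bins:
  bin 1: 24 + 7 = 31
  bin 2: 23 + 9 = 32
  bin 3: 20 + 6 + 5 = 31
  bin 4: 20 + 4 = 24
  bin 5: 19 = 19
  bin 6: 17 = 17
This matches the lower bound, so 6 is optimal.

6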